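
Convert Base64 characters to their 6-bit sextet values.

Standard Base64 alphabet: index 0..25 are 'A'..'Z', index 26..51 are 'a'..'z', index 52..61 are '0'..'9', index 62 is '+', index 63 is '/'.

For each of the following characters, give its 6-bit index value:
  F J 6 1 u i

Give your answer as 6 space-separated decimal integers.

Answer: 5 9 58 53 46 34

Derivation:
'F': A..Z range, ord('F') − ord('A') = 5
'J': A..Z range, ord('J') − ord('A') = 9
'6': 0..9 range, 52 + ord('6') − ord('0') = 58
'1': 0..9 range, 52 + ord('1') − ord('0') = 53
'u': a..z range, 26 + ord('u') − ord('a') = 46
'i': a..z range, 26 + ord('i') − ord('a') = 34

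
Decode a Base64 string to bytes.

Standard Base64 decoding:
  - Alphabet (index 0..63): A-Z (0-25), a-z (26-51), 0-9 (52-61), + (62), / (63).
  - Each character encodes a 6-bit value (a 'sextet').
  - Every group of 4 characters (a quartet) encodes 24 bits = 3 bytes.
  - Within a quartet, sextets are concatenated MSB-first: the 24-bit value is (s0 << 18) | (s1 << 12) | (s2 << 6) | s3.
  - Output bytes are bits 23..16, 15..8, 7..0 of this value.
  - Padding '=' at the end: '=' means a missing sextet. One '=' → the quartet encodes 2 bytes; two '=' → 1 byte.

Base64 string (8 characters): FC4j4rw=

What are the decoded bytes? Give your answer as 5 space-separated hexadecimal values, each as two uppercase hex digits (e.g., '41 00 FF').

Answer: 14 2E 23 E2 BC

Derivation:
After char 0 ('F'=5): chars_in_quartet=1 acc=0x5 bytes_emitted=0
After char 1 ('C'=2): chars_in_quartet=2 acc=0x142 bytes_emitted=0
After char 2 ('4'=56): chars_in_quartet=3 acc=0x50B8 bytes_emitted=0
After char 3 ('j'=35): chars_in_quartet=4 acc=0x142E23 -> emit 14 2E 23, reset; bytes_emitted=3
After char 4 ('4'=56): chars_in_quartet=1 acc=0x38 bytes_emitted=3
After char 5 ('r'=43): chars_in_quartet=2 acc=0xE2B bytes_emitted=3
After char 6 ('w'=48): chars_in_quartet=3 acc=0x38AF0 bytes_emitted=3
Padding '=': partial quartet acc=0x38AF0 -> emit E2 BC; bytes_emitted=5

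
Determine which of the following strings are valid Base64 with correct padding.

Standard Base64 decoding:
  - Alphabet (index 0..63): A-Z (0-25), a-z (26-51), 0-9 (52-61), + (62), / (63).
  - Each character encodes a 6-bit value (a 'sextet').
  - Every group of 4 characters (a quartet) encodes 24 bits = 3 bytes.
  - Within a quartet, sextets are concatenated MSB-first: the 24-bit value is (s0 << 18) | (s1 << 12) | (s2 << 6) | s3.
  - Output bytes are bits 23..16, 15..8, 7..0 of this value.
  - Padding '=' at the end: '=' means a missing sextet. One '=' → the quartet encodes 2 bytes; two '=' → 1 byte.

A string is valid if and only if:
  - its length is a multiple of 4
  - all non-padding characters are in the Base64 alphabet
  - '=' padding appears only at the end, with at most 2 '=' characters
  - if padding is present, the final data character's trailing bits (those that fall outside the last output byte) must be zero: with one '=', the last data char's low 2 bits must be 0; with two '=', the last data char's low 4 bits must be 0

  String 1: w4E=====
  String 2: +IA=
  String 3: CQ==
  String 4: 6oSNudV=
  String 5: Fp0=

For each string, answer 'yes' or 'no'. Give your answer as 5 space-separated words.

String 1: 'w4E=====' → invalid (5 pad chars (max 2))
String 2: '+IA=' → valid
String 3: 'CQ==' → valid
String 4: '6oSNudV=' → invalid (bad trailing bits)
String 5: 'Fp0=' → valid

Answer: no yes yes no yes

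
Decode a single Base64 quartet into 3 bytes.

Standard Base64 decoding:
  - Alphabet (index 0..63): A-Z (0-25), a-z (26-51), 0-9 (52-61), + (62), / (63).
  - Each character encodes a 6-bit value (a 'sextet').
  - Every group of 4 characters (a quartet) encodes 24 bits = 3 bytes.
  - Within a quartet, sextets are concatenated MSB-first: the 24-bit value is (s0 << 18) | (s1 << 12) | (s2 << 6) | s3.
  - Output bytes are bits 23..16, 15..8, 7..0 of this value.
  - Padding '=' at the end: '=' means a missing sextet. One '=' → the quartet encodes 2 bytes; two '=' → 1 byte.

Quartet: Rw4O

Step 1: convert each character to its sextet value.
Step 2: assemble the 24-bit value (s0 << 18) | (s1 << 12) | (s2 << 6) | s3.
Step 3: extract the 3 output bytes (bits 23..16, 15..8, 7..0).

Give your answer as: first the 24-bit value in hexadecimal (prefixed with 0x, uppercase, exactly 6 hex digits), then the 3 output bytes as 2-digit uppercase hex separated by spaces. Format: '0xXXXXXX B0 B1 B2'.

Answer: 0x470E0E 47 0E 0E

Derivation:
Sextets: R=17, w=48, 4=56, O=14
24-bit: (17<<18) | (48<<12) | (56<<6) | 14
      = 0x440000 | 0x030000 | 0x000E00 | 0x00000E
      = 0x470E0E
Bytes: (v>>16)&0xFF=47, (v>>8)&0xFF=0E, v&0xFF=0E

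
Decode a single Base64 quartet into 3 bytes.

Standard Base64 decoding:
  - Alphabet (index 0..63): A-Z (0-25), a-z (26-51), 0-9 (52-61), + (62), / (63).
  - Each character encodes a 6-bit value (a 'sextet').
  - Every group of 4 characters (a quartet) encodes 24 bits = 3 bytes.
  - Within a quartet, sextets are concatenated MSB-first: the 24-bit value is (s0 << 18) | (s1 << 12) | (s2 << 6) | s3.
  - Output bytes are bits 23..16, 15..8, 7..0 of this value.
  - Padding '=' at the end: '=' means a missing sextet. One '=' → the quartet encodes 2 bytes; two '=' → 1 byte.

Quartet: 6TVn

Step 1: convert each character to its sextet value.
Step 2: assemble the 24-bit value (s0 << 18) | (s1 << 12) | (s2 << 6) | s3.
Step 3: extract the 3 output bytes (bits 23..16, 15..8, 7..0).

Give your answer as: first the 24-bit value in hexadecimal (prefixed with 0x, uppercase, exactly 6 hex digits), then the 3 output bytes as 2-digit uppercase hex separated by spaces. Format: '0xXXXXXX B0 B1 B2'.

Answer: 0xE93567 E9 35 67

Derivation:
Sextets: 6=58, T=19, V=21, n=39
24-bit: (58<<18) | (19<<12) | (21<<6) | 39
      = 0xE80000 | 0x013000 | 0x000540 | 0x000027
      = 0xE93567
Bytes: (v>>16)&0xFF=E9, (v>>8)&0xFF=35, v&0xFF=67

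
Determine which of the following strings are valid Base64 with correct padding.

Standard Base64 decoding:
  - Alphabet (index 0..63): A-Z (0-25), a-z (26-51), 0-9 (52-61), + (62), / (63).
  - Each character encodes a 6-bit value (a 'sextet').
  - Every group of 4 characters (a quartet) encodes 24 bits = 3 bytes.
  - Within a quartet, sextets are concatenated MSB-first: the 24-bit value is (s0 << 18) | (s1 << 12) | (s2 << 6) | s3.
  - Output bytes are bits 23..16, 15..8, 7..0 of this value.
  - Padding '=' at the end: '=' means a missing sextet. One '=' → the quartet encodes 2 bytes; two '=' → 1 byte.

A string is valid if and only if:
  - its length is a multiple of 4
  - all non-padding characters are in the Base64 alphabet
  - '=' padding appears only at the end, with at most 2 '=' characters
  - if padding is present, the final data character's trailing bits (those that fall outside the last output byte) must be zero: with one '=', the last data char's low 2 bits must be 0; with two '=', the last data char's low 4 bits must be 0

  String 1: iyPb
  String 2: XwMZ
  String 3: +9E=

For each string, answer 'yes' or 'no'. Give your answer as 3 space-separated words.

String 1: 'iyPb' → valid
String 2: 'XwMZ' → valid
String 3: '+9E=' → valid

Answer: yes yes yes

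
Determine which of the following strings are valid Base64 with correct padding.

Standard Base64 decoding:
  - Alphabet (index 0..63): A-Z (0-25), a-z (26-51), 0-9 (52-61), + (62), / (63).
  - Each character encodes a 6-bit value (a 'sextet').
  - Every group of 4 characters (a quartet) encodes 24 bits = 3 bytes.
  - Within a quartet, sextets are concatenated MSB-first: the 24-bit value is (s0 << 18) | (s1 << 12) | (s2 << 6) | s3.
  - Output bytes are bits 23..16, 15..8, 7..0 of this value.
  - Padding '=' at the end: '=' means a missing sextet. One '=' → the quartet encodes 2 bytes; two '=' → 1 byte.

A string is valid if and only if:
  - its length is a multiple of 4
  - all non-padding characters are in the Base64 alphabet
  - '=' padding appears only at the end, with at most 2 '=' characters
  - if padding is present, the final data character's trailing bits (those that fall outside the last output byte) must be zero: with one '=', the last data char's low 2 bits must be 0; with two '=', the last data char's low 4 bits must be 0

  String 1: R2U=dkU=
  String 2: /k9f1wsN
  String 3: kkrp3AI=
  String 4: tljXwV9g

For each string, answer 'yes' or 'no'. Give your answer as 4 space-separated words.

String 1: 'R2U=dkU=' → invalid (bad char(s): ['=']; '=' in middle)
String 2: '/k9f1wsN' → valid
String 3: 'kkrp3AI=' → valid
String 4: 'tljXwV9g' → valid

Answer: no yes yes yes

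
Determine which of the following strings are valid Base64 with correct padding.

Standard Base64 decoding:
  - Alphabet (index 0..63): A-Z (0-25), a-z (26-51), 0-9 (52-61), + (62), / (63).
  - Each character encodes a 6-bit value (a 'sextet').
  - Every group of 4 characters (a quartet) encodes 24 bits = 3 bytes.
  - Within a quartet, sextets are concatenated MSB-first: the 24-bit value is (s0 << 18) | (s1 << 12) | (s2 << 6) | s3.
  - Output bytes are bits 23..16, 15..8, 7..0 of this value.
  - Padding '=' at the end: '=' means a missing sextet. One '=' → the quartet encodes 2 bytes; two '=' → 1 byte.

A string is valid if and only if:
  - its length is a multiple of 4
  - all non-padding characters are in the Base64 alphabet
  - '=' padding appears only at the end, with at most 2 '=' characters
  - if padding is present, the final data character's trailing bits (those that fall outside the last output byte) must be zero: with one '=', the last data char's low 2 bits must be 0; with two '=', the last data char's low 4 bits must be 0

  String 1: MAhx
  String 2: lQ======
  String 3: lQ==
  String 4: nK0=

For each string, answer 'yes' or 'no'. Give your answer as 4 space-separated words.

Answer: yes no yes yes

Derivation:
String 1: 'MAhx' → valid
String 2: 'lQ======' → invalid (6 pad chars (max 2))
String 3: 'lQ==' → valid
String 4: 'nK0=' → valid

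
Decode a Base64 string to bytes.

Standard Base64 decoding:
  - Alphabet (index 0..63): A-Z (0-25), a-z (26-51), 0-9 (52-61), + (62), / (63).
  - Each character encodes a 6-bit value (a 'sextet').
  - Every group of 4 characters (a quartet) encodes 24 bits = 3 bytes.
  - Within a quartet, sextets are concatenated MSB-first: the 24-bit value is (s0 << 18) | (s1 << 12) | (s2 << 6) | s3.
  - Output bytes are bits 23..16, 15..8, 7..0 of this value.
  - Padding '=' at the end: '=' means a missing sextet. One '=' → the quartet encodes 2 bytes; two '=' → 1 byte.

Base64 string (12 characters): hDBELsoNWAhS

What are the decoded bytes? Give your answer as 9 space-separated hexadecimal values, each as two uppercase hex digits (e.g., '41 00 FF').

After char 0 ('h'=33): chars_in_quartet=1 acc=0x21 bytes_emitted=0
After char 1 ('D'=3): chars_in_quartet=2 acc=0x843 bytes_emitted=0
After char 2 ('B'=1): chars_in_quartet=3 acc=0x210C1 bytes_emitted=0
After char 3 ('E'=4): chars_in_quartet=4 acc=0x843044 -> emit 84 30 44, reset; bytes_emitted=3
After char 4 ('L'=11): chars_in_quartet=1 acc=0xB bytes_emitted=3
After char 5 ('s'=44): chars_in_quartet=2 acc=0x2EC bytes_emitted=3
After char 6 ('o'=40): chars_in_quartet=3 acc=0xBB28 bytes_emitted=3
After char 7 ('N'=13): chars_in_quartet=4 acc=0x2ECA0D -> emit 2E CA 0D, reset; bytes_emitted=6
After char 8 ('W'=22): chars_in_quartet=1 acc=0x16 bytes_emitted=6
After char 9 ('A'=0): chars_in_quartet=2 acc=0x580 bytes_emitted=6
After char 10 ('h'=33): chars_in_quartet=3 acc=0x16021 bytes_emitted=6
After char 11 ('S'=18): chars_in_quartet=4 acc=0x580852 -> emit 58 08 52, reset; bytes_emitted=9

Answer: 84 30 44 2E CA 0D 58 08 52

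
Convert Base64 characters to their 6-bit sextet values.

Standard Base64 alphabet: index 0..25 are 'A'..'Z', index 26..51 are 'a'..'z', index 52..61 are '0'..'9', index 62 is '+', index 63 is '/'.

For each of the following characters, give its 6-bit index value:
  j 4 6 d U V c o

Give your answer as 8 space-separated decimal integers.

Answer: 35 56 58 29 20 21 28 40

Derivation:
'j': a..z range, 26 + ord('j') − ord('a') = 35
'4': 0..9 range, 52 + ord('4') − ord('0') = 56
'6': 0..9 range, 52 + ord('6') − ord('0') = 58
'd': a..z range, 26 + ord('d') − ord('a') = 29
'U': A..Z range, ord('U') − ord('A') = 20
'V': A..Z range, ord('V') − ord('A') = 21
'c': a..z range, 26 + ord('c') − ord('a') = 28
'o': a..z range, 26 + ord('o') − ord('a') = 40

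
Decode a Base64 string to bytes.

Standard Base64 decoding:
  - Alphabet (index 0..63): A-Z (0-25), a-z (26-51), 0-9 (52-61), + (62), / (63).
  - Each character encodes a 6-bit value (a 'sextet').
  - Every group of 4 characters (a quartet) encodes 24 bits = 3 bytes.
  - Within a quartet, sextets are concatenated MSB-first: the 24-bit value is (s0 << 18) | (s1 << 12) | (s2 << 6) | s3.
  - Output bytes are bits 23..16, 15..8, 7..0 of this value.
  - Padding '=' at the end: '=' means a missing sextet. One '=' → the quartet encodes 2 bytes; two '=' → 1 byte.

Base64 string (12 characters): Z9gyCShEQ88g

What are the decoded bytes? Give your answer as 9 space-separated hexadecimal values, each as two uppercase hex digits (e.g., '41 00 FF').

Answer: 67 D8 32 09 28 44 43 CF 20

Derivation:
After char 0 ('Z'=25): chars_in_quartet=1 acc=0x19 bytes_emitted=0
After char 1 ('9'=61): chars_in_quartet=2 acc=0x67D bytes_emitted=0
After char 2 ('g'=32): chars_in_quartet=3 acc=0x19F60 bytes_emitted=0
After char 3 ('y'=50): chars_in_quartet=4 acc=0x67D832 -> emit 67 D8 32, reset; bytes_emitted=3
After char 4 ('C'=2): chars_in_quartet=1 acc=0x2 bytes_emitted=3
After char 5 ('S'=18): chars_in_quartet=2 acc=0x92 bytes_emitted=3
After char 6 ('h'=33): chars_in_quartet=3 acc=0x24A1 bytes_emitted=3
After char 7 ('E'=4): chars_in_quartet=4 acc=0x92844 -> emit 09 28 44, reset; bytes_emitted=6
After char 8 ('Q'=16): chars_in_quartet=1 acc=0x10 bytes_emitted=6
After char 9 ('8'=60): chars_in_quartet=2 acc=0x43C bytes_emitted=6
After char 10 ('8'=60): chars_in_quartet=3 acc=0x10F3C bytes_emitted=6
After char 11 ('g'=32): chars_in_quartet=4 acc=0x43CF20 -> emit 43 CF 20, reset; bytes_emitted=9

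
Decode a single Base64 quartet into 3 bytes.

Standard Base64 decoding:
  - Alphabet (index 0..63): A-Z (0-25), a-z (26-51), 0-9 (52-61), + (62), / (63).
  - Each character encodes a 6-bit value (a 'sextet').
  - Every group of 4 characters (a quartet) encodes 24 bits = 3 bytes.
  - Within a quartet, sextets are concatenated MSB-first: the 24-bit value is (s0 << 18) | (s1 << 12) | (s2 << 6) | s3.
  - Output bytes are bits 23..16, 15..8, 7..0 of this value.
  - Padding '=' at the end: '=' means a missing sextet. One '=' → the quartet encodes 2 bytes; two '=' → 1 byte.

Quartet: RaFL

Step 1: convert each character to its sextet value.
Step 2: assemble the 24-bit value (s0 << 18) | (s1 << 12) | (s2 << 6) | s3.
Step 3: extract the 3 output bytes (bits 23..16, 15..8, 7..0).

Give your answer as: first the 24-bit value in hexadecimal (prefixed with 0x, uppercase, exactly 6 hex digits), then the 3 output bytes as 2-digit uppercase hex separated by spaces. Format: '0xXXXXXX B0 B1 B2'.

Sextets: R=17, a=26, F=5, L=11
24-bit: (17<<18) | (26<<12) | (5<<6) | 11
      = 0x440000 | 0x01A000 | 0x000140 | 0x00000B
      = 0x45A14B
Bytes: (v>>16)&0xFF=45, (v>>8)&0xFF=A1, v&0xFF=4B

Answer: 0x45A14B 45 A1 4B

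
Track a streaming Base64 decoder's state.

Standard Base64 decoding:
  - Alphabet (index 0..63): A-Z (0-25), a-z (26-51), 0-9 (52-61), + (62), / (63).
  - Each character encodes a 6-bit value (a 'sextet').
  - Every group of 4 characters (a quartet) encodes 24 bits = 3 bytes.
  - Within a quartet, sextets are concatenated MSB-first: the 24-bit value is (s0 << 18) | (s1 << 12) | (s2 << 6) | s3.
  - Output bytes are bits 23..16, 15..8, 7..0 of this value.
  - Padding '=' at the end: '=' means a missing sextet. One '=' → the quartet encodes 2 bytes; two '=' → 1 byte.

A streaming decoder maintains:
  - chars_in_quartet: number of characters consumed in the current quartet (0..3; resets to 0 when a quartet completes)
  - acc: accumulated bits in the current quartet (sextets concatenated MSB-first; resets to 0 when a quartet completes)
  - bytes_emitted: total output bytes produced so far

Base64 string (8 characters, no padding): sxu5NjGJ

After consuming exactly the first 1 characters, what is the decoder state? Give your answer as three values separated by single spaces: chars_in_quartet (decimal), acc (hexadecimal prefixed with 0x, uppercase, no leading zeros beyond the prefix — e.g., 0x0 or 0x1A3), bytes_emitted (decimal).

Answer: 1 0x2C 0

Derivation:
After char 0 ('s'=44): chars_in_quartet=1 acc=0x2C bytes_emitted=0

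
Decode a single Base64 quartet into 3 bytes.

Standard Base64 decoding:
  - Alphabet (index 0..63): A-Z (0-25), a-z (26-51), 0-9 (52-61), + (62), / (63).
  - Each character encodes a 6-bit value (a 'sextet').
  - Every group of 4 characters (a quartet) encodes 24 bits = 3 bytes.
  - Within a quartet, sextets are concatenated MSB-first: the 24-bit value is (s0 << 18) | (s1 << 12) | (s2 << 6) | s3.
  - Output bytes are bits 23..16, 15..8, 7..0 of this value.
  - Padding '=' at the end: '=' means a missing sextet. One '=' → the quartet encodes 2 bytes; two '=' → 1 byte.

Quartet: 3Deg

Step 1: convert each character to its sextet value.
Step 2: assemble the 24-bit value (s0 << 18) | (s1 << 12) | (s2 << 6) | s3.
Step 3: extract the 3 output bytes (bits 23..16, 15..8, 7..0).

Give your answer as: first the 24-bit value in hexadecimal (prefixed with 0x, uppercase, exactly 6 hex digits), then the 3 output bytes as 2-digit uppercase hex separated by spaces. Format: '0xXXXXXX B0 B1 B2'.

Answer: 0xDC37A0 DC 37 A0

Derivation:
Sextets: 3=55, D=3, e=30, g=32
24-bit: (55<<18) | (3<<12) | (30<<6) | 32
      = 0xDC0000 | 0x003000 | 0x000780 | 0x000020
      = 0xDC37A0
Bytes: (v>>16)&0xFF=DC, (v>>8)&0xFF=37, v&0xFF=A0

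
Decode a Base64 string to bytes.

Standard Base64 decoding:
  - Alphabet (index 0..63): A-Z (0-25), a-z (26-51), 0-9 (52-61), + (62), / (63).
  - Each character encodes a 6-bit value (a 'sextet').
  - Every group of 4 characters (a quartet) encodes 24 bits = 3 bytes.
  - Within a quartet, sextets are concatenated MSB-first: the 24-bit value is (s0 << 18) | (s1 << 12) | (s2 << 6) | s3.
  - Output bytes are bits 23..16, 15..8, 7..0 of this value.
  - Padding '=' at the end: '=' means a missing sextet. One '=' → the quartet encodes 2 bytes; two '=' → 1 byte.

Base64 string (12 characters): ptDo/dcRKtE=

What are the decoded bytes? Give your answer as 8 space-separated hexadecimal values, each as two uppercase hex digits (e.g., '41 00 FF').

Answer: A6 D0 E8 FD D7 11 2A D1

Derivation:
After char 0 ('p'=41): chars_in_quartet=1 acc=0x29 bytes_emitted=0
After char 1 ('t'=45): chars_in_quartet=2 acc=0xA6D bytes_emitted=0
After char 2 ('D'=3): chars_in_quartet=3 acc=0x29B43 bytes_emitted=0
After char 3 ('o'=40): chars_in_quartet=4 acc=0xA6D0E8 -> emit A6 D0 E8, reset; bytes_emitted=3
After char 4 ('/'=63): chars_in_quartet=1 acc=0x3F bytes_emitted=3
After char 5 ('d'=29): chars_in_quartet=2 acc=0xFDD bytes_emitted=3
After char 6 ('c'=28): chars_in_quartet=3 acc=0x3F75C bytes_emitted=3
After char 7 ('R'=17): chars_in_quartet=4 acc=0xFDD711 -> emit FD D7 11, reset; bytes_emitted=6
After char 8 ('K'=10): chars_in_quartet=1 acc=0xA bytes_emitted=6
After char 9 ('t'=45): chars_in_quartet=2 acc=0x2AD bytes_emitted=6
After char 10 ('E'=4): chars_in_quartet=3 acc=0xAB44 bytes_emitted=6
Padding '=': partial quartet acc=0xAB44 -> emit 2A D1; bytes_emitted=8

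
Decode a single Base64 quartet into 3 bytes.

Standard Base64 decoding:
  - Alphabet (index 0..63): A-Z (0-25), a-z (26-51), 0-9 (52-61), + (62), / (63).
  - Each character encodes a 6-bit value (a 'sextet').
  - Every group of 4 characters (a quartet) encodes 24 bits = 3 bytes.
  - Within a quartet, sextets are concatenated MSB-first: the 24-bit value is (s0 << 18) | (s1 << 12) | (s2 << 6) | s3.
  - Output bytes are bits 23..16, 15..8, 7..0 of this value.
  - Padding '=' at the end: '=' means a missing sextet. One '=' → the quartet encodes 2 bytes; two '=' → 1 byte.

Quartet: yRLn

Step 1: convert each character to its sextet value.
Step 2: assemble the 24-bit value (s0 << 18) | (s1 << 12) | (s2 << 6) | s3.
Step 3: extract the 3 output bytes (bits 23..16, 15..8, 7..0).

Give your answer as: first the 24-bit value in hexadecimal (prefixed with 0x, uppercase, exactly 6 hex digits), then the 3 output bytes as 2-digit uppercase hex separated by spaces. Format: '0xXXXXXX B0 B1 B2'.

Sextets: y=50, R=17, L=11, n=39
24-bit: (50<<18) | (17<<12) | (11<<6) | 39
      = 0xC80000 | 0x011000 | 0x0002C0 | 0x000027
      = 0xC912E7
Bytes: (v>>16)&0xFF=C9, (v>>8)&0xFF=12, v&0xFF=E7

Answer: 0xC912E7 C9 12 E7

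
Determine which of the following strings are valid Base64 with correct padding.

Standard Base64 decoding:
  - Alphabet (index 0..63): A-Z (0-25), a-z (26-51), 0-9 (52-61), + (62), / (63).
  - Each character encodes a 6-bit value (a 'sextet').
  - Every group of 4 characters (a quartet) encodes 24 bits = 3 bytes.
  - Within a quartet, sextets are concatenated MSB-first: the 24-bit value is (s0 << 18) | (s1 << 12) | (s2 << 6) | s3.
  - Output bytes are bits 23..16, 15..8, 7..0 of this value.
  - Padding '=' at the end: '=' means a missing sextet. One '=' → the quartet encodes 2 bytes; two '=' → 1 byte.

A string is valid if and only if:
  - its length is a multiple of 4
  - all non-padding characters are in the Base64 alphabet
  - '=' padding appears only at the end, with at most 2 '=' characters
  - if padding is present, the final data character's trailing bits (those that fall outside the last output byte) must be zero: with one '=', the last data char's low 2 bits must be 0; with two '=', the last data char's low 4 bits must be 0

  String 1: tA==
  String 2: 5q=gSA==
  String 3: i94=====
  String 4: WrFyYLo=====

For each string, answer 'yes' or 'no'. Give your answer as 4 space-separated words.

String 1: 'tA==' → valid
String 2: '5q=gSA==' → invalid (bad char(s): ['=']; '=' in middle)
String 3: 'i94=====' → invalid (5 pad chars (max 2))
String 4: 'WrFyYLo=====' → invalid (5 pad chars (max 2))

Answer: yes no no no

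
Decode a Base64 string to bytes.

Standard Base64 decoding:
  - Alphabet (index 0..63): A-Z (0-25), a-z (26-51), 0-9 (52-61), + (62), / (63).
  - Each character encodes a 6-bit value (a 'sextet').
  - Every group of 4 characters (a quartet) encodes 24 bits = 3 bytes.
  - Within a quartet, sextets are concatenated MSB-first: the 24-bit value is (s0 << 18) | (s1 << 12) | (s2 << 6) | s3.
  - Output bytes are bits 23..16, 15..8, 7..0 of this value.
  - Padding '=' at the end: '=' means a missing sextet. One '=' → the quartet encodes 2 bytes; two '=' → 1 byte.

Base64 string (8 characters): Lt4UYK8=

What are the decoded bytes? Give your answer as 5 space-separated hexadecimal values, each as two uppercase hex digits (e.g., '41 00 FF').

After char 0 ('L'=11): chars_in_quartet=1 acc=0xB bytes_emitted=0
After char 1 ('t'=45): chars_in_quartet=2 acc=0x2ED bytes_emitted=0
After char 2 ('4'=56): chars_in_quartet=3 acc=0xBB78 bytes_emitted=0
After char 3 ('U'=20): chars_in_quartet=4 acc=0x2EDE14 -> emit 2E DE 14, reset; bytes_emitted=3
After char 4 ('Y'=24): chars_in_quartet=1 acc=0x18 bytes_emitted=3
After char 5 ('K'=10): chars_in_quartet=2 acc=0x60A bytes_emitted=3
After char 6 ('8'=60): chars_in_quartet=3 acc=0x182BC bytes_emitted=3
Padding '=': partial quartet acc=0x182BC -> emit 60 AF; bytes_emitted=5

Answer: 2E DE 14 60 AF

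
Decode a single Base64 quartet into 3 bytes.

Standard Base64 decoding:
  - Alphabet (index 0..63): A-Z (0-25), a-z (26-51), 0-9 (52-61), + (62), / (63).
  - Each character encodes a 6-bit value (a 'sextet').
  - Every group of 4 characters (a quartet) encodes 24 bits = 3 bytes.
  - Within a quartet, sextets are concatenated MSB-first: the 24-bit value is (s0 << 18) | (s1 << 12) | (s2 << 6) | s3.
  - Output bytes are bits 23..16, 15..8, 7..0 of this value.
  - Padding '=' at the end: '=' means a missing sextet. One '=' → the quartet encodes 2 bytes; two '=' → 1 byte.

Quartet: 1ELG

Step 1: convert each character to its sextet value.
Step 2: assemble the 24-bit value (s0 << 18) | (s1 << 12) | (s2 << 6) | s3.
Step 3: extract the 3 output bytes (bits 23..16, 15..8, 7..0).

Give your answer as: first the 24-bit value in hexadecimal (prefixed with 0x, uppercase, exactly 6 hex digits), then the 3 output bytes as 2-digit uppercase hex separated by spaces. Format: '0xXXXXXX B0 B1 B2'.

Sextets: 1=53, E=4, L=11, G=6
24-bit: (53<<18) | (4<<12) | (11<<6) | 6
      = 0xD40000 | 0x004000 | 0x0002C0 | 0x000006
      = 0xD442C6
Bytes: (v>>16)&0xFF=D4, (v>>8)&0xFF=42, v&0xFF=C6

Answer: 0xD442C6 D4 42 C6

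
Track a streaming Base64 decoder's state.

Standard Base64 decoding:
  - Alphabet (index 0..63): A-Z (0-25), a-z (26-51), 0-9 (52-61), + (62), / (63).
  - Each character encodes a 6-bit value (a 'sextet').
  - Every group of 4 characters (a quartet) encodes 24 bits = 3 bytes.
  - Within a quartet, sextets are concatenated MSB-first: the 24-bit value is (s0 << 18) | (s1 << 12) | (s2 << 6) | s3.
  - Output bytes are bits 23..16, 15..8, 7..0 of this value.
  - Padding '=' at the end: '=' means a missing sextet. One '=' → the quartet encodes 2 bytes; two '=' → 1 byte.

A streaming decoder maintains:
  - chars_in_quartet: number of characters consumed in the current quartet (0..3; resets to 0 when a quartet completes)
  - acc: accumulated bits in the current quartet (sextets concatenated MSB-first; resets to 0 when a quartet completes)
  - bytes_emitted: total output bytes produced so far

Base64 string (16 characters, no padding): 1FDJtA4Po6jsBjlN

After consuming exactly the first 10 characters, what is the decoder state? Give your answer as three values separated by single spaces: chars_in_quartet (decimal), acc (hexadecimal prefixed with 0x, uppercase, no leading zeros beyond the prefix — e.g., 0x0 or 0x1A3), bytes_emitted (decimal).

After char 0 ('1'=53): chars_in_quartet=1 acc=0x35 bytes_emitted=0
After char 1 ('F'=5): chars_in_quartet=2 acc=0xD45 bytes_emitted=0
After char 2 ('D'=3): chars_in_quartet=3 acc=0x35143 bytes_emitted=0
After char 3 ('J'=9): chars_in_quartet=4 acc=0xD450C9 -> emit D4 50 C9, reset; bytes_emitted=3
After char 4 ('t'=45): chars_in_quartet=1 acc=0x2D bytes_emitted=3
After char 5 ('A'=0): chars_in_quartet=2 acc=0xB40 bytes_emitted=3
After char 6 ('4'=56): chars_in_quartet=3 acc=0x2D038 bytes_emitted=3
After char 7 ('P'=15): chars_in_quartet=4 acc=0xB40E0F -> emit B4 0E 0F, reset; bytes_emitted=6
After char 8 ('o'=40): chars_in_quartet=1 acc=0x28 bytes_emitted=6
After char 9 ('6'=58): chars_in_quartet=2 acc=0xA3A bytes_emitted=6

Answer: 2 0xA3A 6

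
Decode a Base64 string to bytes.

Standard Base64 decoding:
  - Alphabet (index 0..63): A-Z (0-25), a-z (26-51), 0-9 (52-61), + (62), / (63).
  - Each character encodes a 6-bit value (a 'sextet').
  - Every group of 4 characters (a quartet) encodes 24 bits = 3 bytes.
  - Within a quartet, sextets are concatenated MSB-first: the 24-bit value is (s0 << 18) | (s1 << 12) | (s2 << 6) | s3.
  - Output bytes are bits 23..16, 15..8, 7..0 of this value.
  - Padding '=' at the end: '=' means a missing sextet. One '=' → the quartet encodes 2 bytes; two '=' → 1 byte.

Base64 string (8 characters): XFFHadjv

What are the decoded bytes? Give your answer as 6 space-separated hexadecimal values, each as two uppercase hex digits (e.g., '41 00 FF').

After char 0 ('X'=23): chars_in_quartet=1 acc=0x17 bytes_emitted=0
After char 1 ('F'=5): chars_in_quartet=2 acc=0x5C5 bytes_emitted=0
After char 2 ('F'=5): chars_in_quartet=3 acc=0x17145 bytes_emitted=0
After char 3 ('H'=7): chars_in_quartet=4 acc=0x5C5147 -> emit 5C 51 47, reset; bytes_emitted=3
After char 4 ('a'=26): chars_in_quartet=1 acc=0x1A bytes_emitted=3
After char 5 ('d'=29): chars_in_quartet=2 acc=0x69D bytes_emitted=3
After char 6 ('j'=35): chars_in_quartet=3 acc=0x1A763 bytes_emitted=3
After char 7 ('v'=47): chars_in_quartet=4 acc=0x69D8EF -> emit 69 D8 EF, reset; bytes_emitted=6

Answer: 5C 51 47 69 D8 EF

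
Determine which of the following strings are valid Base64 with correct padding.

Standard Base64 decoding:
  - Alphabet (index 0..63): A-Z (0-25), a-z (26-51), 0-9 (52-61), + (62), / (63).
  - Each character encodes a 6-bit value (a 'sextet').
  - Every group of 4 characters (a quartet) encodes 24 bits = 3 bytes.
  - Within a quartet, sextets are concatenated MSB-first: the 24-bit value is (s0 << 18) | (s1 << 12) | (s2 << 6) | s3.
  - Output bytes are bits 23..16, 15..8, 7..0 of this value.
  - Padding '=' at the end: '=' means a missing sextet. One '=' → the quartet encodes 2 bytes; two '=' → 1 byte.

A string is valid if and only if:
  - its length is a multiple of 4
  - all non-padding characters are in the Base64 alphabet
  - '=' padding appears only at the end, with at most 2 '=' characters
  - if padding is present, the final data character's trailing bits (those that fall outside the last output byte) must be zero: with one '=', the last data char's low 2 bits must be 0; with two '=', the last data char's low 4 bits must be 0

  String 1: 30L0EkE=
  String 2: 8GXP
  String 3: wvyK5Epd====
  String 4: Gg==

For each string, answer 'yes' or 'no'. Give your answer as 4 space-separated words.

Answer: yes yes no yes

Derivation:
String 1: '30L0EkE=' → valid
String 2: '8GXP' → valid
String 3: 'wvyK5Epd====' → invalid (4 pad chars (max 2))
String 4: 'Gg==' → valid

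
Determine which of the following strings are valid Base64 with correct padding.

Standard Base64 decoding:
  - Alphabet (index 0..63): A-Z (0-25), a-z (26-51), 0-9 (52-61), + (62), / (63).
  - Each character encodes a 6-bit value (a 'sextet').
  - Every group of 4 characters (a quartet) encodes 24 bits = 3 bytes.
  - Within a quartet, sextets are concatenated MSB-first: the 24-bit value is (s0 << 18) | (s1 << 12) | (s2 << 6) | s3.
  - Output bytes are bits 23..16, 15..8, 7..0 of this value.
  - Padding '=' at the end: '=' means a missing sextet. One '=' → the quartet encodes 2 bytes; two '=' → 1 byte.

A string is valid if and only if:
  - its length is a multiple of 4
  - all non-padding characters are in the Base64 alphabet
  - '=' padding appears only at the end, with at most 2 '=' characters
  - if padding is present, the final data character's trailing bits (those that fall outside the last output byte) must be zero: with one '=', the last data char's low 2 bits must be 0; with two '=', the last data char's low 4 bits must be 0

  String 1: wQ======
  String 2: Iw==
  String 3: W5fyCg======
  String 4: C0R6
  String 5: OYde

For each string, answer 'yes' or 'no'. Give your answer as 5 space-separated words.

Answer: no yes no yes yes

Derivation:
String 1: 'wQ======' → invalid (6 pad chars (max 2))
String 2: 'Iw==' → valid
String 3: 'W5fyCg======' → invalid (6 pad chars (max 2))
String 4: 'C0R6' → valid
String 5: 'OYde' → valid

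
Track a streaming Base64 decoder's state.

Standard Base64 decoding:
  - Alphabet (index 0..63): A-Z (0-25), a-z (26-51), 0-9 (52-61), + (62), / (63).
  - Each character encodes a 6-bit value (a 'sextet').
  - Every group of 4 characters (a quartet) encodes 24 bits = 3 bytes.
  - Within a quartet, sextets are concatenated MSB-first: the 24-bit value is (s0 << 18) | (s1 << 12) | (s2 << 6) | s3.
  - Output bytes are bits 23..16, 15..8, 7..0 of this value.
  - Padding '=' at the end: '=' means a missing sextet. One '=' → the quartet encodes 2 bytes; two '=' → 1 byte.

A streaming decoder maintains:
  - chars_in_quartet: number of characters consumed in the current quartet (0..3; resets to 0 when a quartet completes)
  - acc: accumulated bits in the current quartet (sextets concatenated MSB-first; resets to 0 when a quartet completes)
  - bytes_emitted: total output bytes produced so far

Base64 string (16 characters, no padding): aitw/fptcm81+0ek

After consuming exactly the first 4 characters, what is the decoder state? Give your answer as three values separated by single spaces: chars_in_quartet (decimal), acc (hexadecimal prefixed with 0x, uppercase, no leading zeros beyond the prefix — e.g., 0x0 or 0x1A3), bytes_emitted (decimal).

Answer: 0 0x0 3

Derivation:
After char 0 ('a'=26): chars_in_quartet=1 acc=0x1A bytes_emitted=0
After char 1 ('i'=34): chars_in_quartet=2 acc=0x6A2 bytes_emitted=0
After char 2 ('t'=45): chars_in_quartet=3 acc=0x1A8AD bytes_emitted=0
After char 3 ('w'=48): chars_in_quartet=4 acc=0x6A2B70 -> emit 6A 2B 70, reset; bytes_emitted=3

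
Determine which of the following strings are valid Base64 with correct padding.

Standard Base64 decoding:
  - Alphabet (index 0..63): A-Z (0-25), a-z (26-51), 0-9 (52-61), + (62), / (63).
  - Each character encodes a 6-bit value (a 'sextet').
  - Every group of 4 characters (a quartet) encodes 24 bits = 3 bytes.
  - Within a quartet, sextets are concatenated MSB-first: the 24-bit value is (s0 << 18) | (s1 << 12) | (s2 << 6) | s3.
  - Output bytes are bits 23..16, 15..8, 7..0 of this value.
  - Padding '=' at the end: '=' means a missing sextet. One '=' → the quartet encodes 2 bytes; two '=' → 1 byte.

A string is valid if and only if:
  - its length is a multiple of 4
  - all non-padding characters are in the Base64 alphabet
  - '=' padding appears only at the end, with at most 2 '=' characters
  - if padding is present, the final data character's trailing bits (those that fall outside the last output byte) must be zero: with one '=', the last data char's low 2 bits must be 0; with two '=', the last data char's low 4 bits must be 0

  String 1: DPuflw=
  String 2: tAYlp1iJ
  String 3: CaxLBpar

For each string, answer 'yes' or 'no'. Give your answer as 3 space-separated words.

String 1: 'DPuflw=' → invalid (len=7 not mult of 4)
String 2: 'tAYlp1iJ' → valid
String 3: 'CaxLBpar' → valid

Answer: no yes yes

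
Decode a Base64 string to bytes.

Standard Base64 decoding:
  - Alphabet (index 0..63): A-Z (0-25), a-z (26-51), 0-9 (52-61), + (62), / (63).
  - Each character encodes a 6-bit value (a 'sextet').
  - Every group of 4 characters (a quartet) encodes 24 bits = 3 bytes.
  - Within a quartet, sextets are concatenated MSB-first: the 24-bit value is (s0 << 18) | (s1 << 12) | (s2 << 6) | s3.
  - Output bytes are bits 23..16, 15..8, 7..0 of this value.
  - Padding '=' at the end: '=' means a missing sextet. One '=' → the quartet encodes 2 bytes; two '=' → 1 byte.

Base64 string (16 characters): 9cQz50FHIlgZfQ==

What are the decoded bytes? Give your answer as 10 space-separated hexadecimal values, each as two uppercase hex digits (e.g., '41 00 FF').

After char 0 ('9'=61): chars_in_quartet=1 acc=0x3D bytes_emitted=0
After char 1 ('c'=28): chars_in_quartet=2 acc=0xF5C bytes_emitted=0
After char 2 ('Q'=16): chars_in_quartet=3 acc=0x3D710 bytes_emitted=0
After char 3 ('z'=51): chars_in_quartet=4 acc=0xF5C433 -> emit F5 C4 33, reset; bytes_emitted=3
After char 4 ('5'=57): chars_in_quartet=1 acc=0x39 bytes_emitted=3
After char 5 ('0'=52): chars_in_quartet=2 acc=0xE74 bytes_emitted=3
After char 6 ('F'=5): chars_in_quartet=3 acc=0x39D05 bytes_emitted=3
After char 7 ('H'=7): chars_in_quartet=4 acc=0xE74147 -> emit E7 41 47, reset; bytes_emitted=6
After char 8 ('I'=8): chars_in_quartet=1 acc=0x8 bytes_emitted=6
After char 9 ('l'=37): chars_in_quartet=2 acc=0x225 bytes_emitted=6
After char 10 ('g'=32): chars_in_quartet=3 acc=0x8960 bytes_emitted=6
After char 11 ('Z'=25): chars_in_quartet=4 acc=0x225819 -> emit 22 58 19, reset; bytes_emitted=9
After char 12 ('f'=31): chars_in_quartet=1 acc=0x1F bytes_emitted=9
After char 13 ('Q'=16): chars_in_quartet=2 acc=0x7D0 bytes_emitted=9
Padding '==': partial quartet acc=0x7D0 -> emit 7D; bytes_emitted=10

Answer: F5 C4 33 E7 41 47 22 58 19 7D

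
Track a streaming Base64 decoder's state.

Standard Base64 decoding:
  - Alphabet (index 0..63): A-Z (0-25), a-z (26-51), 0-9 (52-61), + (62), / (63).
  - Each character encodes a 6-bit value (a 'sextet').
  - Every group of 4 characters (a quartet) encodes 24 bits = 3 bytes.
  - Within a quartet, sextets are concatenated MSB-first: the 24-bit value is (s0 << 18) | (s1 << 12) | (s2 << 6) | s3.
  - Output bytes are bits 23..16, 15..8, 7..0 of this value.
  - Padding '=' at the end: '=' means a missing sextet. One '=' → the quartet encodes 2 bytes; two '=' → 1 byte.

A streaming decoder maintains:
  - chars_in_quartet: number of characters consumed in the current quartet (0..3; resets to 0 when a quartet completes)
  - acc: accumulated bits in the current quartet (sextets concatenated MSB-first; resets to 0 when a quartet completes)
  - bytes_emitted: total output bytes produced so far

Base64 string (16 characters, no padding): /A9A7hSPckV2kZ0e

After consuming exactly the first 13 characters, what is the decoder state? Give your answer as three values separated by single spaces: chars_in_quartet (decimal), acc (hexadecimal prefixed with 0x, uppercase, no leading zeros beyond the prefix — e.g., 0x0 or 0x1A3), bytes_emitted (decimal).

After char 0 ('/'=63): chars_in_quartet=1 acc=0x3F bytes_emitted=0
After char 1 ('A'=0): chars_in_quartet=2 acc=0xFC0 bytes_emitted=0
After char 2 ('9'=61): chars_in_quartet=3 acc=0x3F03D bytes_emitted=0
After char 3 ('A'=0): chars_in_quartet=4 acc=0xFC0F40 -> emit FC 0F 40, reset; bytes_emitted=3
After char 4 ('7'=59): chars_in_quartet=1 acc=0x3B bytes_emitted=3
After char 5 ('h'=33): chars_in_quartet=2 acc=0xEE1 bytes_emitted=3
After char 6 ('S'=18): chars_in_quartet=3 acc=0x3B852 bytes_emitted=3
After char 7 ('P'=15): chars_in_quartet=4 acc=0xEE148F -> emit EE 14 8F, reset; bytes_emitted=6
After char 8 ('c'=28): chars_in_quartet=1 acc=0x1C bytes_emitted=6
After char 9 ('k'=36): chars_in_quartet=2 acc=0x724 bytes_emitted=6
After char 10 ('V'=21): chars_in_quartet=3 acc=0x1C915 bytes_emitted=6
After char 11 ('2'=54): chars_in_quartet=4 acc=0x724576 -> emit 72 45 76, reset; bytes_emitted=9
After char 12 ('k'=36): chars_in_quartet=1 acc=0x24 bytes_emitted=9

Answer: 1 0x24 9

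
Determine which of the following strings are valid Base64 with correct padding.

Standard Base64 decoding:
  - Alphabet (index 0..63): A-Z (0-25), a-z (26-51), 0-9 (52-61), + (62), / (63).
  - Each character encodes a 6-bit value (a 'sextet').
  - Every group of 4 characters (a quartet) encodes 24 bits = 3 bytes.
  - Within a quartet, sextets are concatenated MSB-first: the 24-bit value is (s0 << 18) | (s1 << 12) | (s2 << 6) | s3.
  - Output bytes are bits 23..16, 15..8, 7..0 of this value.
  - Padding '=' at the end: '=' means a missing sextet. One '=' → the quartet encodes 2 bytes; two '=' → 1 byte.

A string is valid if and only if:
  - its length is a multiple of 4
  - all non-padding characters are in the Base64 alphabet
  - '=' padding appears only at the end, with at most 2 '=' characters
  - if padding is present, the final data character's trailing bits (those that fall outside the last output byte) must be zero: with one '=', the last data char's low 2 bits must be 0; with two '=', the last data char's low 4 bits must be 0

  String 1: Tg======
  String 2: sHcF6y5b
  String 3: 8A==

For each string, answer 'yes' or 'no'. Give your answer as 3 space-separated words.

Answer: no yes yes

Derivation:
String 1: 'Tg======' → invalid (6 pad chars (max 2))
String 2: 'sHcF6y5b' → valid
String 3: '8A==' → valid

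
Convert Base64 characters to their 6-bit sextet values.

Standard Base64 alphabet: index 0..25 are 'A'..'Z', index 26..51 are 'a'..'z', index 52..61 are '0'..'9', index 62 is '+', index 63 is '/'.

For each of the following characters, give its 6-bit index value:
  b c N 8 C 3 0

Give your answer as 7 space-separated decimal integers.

Answer: 27 28 13 60 2 55 52

Derivation:
'b': a..z range, 26 + ord('b') − ord('a') = 27
'c': a..z range, 26 + ord('c') − ord('a') = 28
'N': A..Z range, ord('N') − ord('A') = 13
'8': 0..9 range, 52 + ord('8') − ord('0') = 60
'C': A..Z range, ord('C') − ord('A') = 2
'3': 0..9 range, 52 + ord('3') − ord('0') = 55
'0': 0..9 range, 52 + ord('0') − ord('0') = 52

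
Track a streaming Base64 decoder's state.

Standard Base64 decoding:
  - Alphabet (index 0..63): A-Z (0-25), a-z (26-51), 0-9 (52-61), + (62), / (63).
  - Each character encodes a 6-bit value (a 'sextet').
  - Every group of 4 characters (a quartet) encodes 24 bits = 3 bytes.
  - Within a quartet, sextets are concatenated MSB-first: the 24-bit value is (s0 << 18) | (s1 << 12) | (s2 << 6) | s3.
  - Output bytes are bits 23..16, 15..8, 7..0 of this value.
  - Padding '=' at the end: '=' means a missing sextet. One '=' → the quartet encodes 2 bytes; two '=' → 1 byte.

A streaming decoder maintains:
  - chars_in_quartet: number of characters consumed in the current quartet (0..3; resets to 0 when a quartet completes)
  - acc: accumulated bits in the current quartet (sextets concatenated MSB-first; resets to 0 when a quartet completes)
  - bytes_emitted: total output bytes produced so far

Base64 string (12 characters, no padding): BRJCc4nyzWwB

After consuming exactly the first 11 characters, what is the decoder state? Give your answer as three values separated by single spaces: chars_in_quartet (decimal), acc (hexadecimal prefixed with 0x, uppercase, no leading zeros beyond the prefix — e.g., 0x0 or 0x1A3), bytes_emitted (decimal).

After char 0 ('B'=1): chars_in_quartet=1 acc=0x1 bytes_emitted=0
After char 1 ('R'=17): chars_in_quartet=2 acc=0x51 bytes_emitted=0
After char 2 ('J'=9): chars_in_quartet=3 acc=0x1449 bytes_emitted=0
After char 3 ('C'=2): chars_in_quartet=4 acc=0x51242 -> emit 05 12 42, reset; bytes_emitted=3
After char 4 ('c'=28): chars_in_quartet=1 acc=0x1C bytes_emitted=3
After char 5 ('4'=56): chars_in_quartet=2 acc=0x738 bytes_emitted=3
After char 6 ('n'=39): chars_in_quartet=3 acc=0x1CE27 bytes_emitted=3
After char 7 ('y'=50): chars_in_quartet=4 acc=0x7389F2 -> emit 73 89 F2, reset; bytes_emitted=6
After char 8 ('z'=51): chars_in_quartet=1 acc=0x33 bytes_emitted=6
After char 9 ('W'=22): chars_in_quartet=2 acc=0xCD6 bytes_emitted=6
After char 10 ('w'=48): chars_in_quartet=3 acc=0x335B0 bytes_emitted=6

Answer: 3 0x335B0 6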